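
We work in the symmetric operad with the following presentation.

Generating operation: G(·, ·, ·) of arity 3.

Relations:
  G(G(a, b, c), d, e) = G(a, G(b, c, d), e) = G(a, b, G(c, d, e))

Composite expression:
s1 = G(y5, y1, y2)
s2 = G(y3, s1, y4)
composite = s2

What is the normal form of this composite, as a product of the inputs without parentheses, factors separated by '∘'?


y3 ∘ y5 ∘ y1 ∘ y2 ∘ y4

All parenthesizations of G agree; list the y-inputs left to right.
G(y5, y1, y2) reduces to y5 ∘ y1 ∘ y2
G(y3, G(y5, y1, y2), y4) reduces to y3 ∘ y5 ∘ y1 ∘ y2 ∘ y4


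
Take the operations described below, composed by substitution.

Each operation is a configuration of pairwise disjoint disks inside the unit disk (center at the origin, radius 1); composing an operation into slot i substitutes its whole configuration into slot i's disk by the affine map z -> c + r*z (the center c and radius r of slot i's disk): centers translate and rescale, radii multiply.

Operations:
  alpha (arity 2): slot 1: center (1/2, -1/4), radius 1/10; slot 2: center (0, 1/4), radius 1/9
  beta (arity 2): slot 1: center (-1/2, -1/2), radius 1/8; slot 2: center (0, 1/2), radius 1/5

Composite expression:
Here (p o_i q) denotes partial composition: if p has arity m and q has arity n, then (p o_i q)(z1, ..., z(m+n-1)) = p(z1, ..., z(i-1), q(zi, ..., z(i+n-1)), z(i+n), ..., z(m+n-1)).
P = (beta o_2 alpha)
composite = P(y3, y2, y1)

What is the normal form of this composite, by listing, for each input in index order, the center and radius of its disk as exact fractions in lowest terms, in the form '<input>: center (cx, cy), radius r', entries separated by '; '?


y1: center (0, 11/20), radius 1/45; y2: center (1/10, 9/20), radius 1/50; y3: center (-1/2, -1/2), radius 1/8

Only the slot chain above each y matters under beta; compose those maps.
for y3, the 1-step affine chain lands on center (-1/2, -1/2), radius 1/8
for y2, the 2-step affine chain lands on center (1/10, 9/20), radius 1/50
for y1, the 2-step affine chain lands on center (0, 11/20), radius 1/45


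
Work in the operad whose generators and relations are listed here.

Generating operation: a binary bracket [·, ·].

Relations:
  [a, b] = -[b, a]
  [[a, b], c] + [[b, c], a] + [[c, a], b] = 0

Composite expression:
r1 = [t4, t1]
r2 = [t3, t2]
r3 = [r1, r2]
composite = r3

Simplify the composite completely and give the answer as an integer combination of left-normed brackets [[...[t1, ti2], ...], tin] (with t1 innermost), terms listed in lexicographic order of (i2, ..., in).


[[[t1, t4], t2], t3] - [[[t1, t4], t3], t2]

Skip Jacobi rewriting: expand, keep t1-initial words, read off terms.
Composite bracket: [[t4, t1], [t3, t2]]
Each bracket splits as ab - ba, giving 8 signed words (2^3 = 8).
The t1-initial words carry the normal form:
  t1t4t2t3 (sign +1) contributes +[[[t1, t4], t2], t3]
  t1t4t3t2 (sign -1) contributes -[[[t1, t4], t3], t2]


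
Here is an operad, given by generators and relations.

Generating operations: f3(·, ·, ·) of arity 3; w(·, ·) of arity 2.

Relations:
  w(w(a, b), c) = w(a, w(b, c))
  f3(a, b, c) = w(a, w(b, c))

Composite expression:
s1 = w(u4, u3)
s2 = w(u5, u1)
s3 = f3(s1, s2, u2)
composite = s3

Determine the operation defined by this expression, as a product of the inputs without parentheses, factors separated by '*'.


The f3-tree's shape is irrelevant; the u-reading-order decides.
w(u4, u3) flattens to u4 * u3
w(u5, u1) flattens to u5 * u1
f3(w(u4, u3), w(u5, u1), u2) flattens to u4 * u3 * u5 * u1 * u2

u4 * u3 * u5 * u1 * u2


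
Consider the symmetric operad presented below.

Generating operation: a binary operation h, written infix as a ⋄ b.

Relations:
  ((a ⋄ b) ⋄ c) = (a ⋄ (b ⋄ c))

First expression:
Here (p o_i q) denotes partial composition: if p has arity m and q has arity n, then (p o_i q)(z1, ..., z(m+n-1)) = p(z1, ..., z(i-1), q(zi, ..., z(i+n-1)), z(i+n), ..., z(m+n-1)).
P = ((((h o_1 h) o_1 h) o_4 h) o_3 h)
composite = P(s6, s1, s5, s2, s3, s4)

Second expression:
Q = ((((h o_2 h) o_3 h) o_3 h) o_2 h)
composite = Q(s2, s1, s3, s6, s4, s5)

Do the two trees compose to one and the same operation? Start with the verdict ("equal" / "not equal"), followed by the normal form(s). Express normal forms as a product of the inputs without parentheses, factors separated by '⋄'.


not equal: they reduce to s6 ⋄ s1 ⋄ s5 ⋄ s2 ⋄ s3 ⋄ s4 and s2 ⋄ s1 ⋄ s3 ⋄ s6 ⋄ s4 ⋄ s5

In normal form, the first expression is s6 ⋄ s1 ⋄ s5 ⋄ s2 ⋄ s3 ⋄ s4
In normal form, the second expression is s2 ⋄ s1 ⋄ s3 ⋄ s6 ⋄ s4 ⋄ s5
The forms do not match — not equal.


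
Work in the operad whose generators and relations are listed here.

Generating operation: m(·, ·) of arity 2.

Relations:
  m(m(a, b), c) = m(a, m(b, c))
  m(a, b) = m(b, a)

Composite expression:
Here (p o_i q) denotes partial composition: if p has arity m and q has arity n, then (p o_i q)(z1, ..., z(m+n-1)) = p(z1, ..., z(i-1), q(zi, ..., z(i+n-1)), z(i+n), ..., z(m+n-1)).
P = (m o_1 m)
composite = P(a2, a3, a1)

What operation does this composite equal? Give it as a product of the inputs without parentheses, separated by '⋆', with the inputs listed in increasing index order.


a1 ⋆ a2 ⋆ a3


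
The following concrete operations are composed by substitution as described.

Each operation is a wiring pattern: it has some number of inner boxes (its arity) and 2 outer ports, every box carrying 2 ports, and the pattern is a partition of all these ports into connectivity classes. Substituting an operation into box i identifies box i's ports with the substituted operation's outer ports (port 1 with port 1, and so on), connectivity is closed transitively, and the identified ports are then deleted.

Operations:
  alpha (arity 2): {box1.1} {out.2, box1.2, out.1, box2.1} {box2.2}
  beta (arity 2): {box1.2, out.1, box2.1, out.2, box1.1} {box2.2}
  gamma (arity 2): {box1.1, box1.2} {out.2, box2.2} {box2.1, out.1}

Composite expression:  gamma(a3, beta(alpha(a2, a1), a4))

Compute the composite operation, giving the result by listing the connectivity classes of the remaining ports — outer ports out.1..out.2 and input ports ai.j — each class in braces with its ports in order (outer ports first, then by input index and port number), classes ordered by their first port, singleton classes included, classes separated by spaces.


Substituting into gamma glues patterns; closure does the rest.
the subtree at alpha composes to {out.1, out.2, a1.1, a2.2} {a1.2} {a2.1} on (a2, a1); out.j = own outer ports
the subtree at beta composes to {out.1, out.2, a1.1, a2.2, a4.1} {a1.2} {a2.1} {a4.2} on (a2, a1, a4); out.j = own outer ports
the subtree at gamma composes to {out.1, out.2, a1.1, a2.2, a4.1} {a1.2} {a2.1} {a3.1, a3.2} {a4.2} on (a3, a2, a1, a4); out.j = own outer ports

{out.1, out.2, a1.1, a2.2, a4.1} {a1.2} {a2.1} {a3.1, a3.2} {a4.2}


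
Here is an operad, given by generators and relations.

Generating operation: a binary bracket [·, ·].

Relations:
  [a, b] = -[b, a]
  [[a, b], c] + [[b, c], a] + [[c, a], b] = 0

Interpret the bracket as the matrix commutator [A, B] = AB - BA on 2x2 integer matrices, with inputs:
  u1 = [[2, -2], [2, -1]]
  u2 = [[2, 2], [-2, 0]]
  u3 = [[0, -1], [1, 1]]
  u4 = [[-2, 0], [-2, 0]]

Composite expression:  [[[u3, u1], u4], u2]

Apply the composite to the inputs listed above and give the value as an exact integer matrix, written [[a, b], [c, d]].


[[0, -60], [-60, 0]]

[u3, u1] = [[0, 5], [5, 0]]
[[u3, u1], u4] = [[-10, 10], [-10, 10]]
[[[u3, u1], u4], u2] = [[0, -60], [-60, 0]]


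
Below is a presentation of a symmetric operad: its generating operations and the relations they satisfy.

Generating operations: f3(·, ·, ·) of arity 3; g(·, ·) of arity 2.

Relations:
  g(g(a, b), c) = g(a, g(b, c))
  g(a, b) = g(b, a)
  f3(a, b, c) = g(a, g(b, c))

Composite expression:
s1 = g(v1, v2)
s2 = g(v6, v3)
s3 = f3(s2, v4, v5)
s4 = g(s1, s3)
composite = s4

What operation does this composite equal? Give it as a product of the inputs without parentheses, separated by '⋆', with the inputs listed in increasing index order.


Any arrangement under g is one operation, so sort the v-inputs.
g(v1, v2) flattens to v1 ⋆ v2
g(v6, v3) flattens to v6 ⋆ v3
f3(g(v6, v3), v4, v5) flattens to v6 ⋆ v3 ⋆ v4 ⋆ v5
g(g(v1, v2), f3(g(v6, v3), v4, v5)) flattens to v1 ⋆ v2 ⋆ v6 ⋆ v3 ⋆ v4 ⋆ v5
commutativity sorts the factors: v1 ⋆ v2 ⋆ v3 ⋆ v4 ⋆ v5 ⋆ v6

v1 ⋆ v2 ⋆ v3 ⋆ v4 ⋆ v5 ⋆ v6


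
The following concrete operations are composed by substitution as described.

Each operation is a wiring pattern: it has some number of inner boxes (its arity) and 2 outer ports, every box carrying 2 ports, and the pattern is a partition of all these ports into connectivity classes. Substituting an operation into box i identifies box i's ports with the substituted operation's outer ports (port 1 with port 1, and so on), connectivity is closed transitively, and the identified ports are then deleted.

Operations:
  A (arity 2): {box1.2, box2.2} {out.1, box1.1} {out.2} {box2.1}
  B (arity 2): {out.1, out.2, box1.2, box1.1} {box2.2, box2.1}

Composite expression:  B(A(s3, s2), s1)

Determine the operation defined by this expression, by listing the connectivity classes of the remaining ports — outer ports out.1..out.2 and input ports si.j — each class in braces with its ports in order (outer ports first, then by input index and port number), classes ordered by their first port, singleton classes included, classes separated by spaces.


{out.1, out.2, s3.1} {s1.1, s1.2} {s2.1} {s2.2, s3.2}

Treat the ports identified at B as solder joints: merge, then drop.
after A, the pattern on (s3, s2) reads {out.1, s3.1} {out.2} {s2.1} {s2.2, s3.2} (out.j = its outer ports)
after B, the pattern on (s3, s2, s1) reads {out.1, out.2, s3.1} {s1.1, s1.2} {s2.1} {s2.2, s3.2} (out.j = its outer ports)


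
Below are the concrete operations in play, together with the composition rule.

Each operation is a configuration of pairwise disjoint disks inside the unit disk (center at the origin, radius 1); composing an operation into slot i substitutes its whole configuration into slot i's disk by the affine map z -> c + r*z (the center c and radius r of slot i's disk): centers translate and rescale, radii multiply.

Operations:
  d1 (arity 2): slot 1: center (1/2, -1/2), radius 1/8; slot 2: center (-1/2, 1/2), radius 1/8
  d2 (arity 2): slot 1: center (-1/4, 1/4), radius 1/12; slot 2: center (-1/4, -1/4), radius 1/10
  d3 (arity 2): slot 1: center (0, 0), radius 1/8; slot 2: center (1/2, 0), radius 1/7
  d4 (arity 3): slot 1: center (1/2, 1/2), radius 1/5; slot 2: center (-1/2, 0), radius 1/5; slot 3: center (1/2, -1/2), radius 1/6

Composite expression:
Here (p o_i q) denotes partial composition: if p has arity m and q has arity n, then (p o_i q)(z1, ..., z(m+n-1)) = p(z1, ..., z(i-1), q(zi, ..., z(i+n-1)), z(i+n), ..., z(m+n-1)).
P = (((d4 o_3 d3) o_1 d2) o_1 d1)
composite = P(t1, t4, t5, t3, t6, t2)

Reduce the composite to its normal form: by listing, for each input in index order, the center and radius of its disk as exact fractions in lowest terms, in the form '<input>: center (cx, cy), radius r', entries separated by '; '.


t1: center (11/24, 13/24), radius 1/480; t2: center (7/12, -1/2), radius 1/42; t3: center (-1/2, 0), radius 1/5; t4: center (53/120, 67/120), radius 1/480; t5: center (9/20, 9/20), radius 1/50; t6: center (1/2, -1/2), radius 1/48

Each t-disk chains the slot maps above it in d4; radii multiply.
t1 passes through 3 substitutions, ending at center (11/24, 13/24), radius 1/480
t4 passes through 3 substitutions, ending at center (53/120, 67/120), radius 1/480
t5 passes through 2 substitutions, ending at center (9/20, 9/20), radius 1/50
t3 passes through 1 substitution, ending at center (-1/2, 0), radius 1/5
t6 passes through 2 substitutions, ending at center (1/2, -1/2), radius 1/48
t2 passes through 2 substitutions, ending at center (7/12, -1/2), radius 1/42


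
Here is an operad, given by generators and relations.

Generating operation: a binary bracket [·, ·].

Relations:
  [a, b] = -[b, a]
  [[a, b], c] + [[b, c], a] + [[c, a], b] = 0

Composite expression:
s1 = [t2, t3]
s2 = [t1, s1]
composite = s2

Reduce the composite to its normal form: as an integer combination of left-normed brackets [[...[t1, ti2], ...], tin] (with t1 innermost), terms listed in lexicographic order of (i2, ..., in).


Skip Jacobi rewriting: expand, keep t1-initial words, read off terms.
Composite bracket: [t1, [t2, t3]]
Under [a, b] = ab - ba we get 4 signed associative words (2^2 = 4).
Collect the words opening with t1:
  word t1t2t3 has sign +1, contributing +[[t1, t2], t3]
  word t1t3t2 has sign -1, contributing -[[t1, t3], t2]

[[t1, t2], t3] - [[t1, t3], t2]


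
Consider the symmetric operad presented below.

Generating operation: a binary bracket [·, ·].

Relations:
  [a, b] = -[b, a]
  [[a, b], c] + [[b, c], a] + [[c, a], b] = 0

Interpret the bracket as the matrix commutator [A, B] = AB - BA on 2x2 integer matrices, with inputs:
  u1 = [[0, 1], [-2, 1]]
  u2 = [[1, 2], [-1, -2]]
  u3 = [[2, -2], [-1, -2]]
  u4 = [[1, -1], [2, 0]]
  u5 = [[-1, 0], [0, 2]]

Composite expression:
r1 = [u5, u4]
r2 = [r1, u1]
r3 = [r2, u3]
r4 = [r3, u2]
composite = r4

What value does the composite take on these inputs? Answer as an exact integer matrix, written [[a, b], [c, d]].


[[60, -168], [-174, -60]]

[u5, u4] = [[0, 3], [6, 0]]
[[u5, u4], u1] = [[-12, 3], [-6, 12]]
[[[u5, u4], u1], u3] = [[-15, 36], [-48, 15]]
[[[[u5, u4], u1], u3], u2] = [[60, -168], [-174, -60]]


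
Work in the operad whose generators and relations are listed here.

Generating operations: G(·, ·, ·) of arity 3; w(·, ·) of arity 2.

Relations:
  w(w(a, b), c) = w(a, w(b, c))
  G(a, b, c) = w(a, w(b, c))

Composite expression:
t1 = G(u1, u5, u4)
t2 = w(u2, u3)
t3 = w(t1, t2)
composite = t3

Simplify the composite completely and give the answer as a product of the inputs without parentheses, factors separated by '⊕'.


u1 ⊕ u5 ⊕ u4 ⊕ u2 ⊕ u3

Every regrouping of w is equal, so read the u-inputs in written order.
G(u1, u5, u4) reduces to u1 ⊕ u5 ⊕ u4
w(u2, u3) reduces to u2 ⊕ u3
w(G(u1, u5, u4), w(u2, u3)) reduces to u1 ⊕ u5 ⊕ u4 ⊕ u2 ⊕ u3


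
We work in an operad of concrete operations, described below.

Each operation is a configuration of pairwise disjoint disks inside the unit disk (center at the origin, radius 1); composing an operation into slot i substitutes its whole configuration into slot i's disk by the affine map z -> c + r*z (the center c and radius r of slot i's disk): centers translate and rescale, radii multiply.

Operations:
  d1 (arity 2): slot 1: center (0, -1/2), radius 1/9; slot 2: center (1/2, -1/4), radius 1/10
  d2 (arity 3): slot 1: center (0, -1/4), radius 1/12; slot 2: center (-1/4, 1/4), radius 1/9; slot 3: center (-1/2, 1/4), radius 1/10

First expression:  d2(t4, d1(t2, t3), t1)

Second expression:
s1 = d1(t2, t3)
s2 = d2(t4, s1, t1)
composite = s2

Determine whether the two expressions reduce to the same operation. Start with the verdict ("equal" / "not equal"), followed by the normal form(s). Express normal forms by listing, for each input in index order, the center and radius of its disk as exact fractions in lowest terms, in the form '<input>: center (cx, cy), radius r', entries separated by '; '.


equal; both compose to t1: center (-1/2, 1/4), radius 1/10; t2: center (-1/4, 7/36), radius 1/81; t3: center (-7/36, 2/9), radius 1/90; t4: center (0, -1/4), radius 1/12


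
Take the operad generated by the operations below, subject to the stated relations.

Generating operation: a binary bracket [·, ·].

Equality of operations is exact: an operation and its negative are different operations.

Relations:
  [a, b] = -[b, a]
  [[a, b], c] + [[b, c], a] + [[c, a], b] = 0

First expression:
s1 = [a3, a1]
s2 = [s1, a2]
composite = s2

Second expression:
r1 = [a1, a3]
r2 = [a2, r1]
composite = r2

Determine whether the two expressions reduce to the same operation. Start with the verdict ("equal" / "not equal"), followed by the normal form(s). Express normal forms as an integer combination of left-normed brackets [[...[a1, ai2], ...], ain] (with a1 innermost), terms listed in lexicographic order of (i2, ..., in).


equal: each reduces to -[[a1, a3], a2]

In normal form, the first expression is -[[a1, a3], a2]
In normal form, the second expression is -[[a1, a3], a2]
The normal forms match — equal.


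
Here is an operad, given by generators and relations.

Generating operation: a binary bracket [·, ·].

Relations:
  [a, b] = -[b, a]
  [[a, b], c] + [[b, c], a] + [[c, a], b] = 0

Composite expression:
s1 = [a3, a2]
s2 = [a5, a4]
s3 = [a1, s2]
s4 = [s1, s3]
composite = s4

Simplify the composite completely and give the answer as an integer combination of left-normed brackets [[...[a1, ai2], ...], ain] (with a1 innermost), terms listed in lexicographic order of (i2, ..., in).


-[[[[a1, a4], a5], a2], a3] + [[[[a1, a4], a5], a3], a2] + [[[[a1, a5], a4], a2], a3] - [[[[a1, a5], a4], a3], a2]

Skip Jacobi rewriting: expand, keep a1-initial words, read off terms.
Composite bracket: [[a3, a2], [a1, [a5, a4]]]
Expanding via [a, b] = ab - ba: 16 signed words (2^4 = 16).
Coefficients come from the a1-initial words:
  the word a1a4a5a2a3 carries sign -1 and contributes -[[[[a1, a4], a5], a2], a3]
  the word a1a4a5a3a2 carries sign +1 and contributes +[[[[a1, a4], a5], a3], a2]
  the word a1a5a4a2a3 carries sign +1 and contributes +[[[[a1, a5], a4], a2], a3]
  the word a1a5a4a3a2 carries sign -1 and contributes -[[[[a1, a5], a4], a3], a2]


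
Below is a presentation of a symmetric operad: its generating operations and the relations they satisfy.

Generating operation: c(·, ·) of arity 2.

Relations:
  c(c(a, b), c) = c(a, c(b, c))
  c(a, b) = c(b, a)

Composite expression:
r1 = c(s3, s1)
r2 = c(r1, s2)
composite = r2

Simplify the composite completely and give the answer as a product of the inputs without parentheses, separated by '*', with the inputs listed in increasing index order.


Both nesting and order wash out for c; what remains is which s's occur.
c(s3, s1) spells out as s3 * s1
c(c(s3, s1), s2) spells out as s3 * s1 * s2
sorting the factors by input index: s1 * s2 * s3

s1 * s2 * s3


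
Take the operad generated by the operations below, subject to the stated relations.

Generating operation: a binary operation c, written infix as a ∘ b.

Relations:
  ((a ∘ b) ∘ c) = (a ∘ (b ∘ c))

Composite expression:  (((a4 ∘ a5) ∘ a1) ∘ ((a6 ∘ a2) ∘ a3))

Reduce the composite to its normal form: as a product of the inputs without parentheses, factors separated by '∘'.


a4 ∘ a5 ∘ a1 ∘ a6 ∘ a2 ∘ a3


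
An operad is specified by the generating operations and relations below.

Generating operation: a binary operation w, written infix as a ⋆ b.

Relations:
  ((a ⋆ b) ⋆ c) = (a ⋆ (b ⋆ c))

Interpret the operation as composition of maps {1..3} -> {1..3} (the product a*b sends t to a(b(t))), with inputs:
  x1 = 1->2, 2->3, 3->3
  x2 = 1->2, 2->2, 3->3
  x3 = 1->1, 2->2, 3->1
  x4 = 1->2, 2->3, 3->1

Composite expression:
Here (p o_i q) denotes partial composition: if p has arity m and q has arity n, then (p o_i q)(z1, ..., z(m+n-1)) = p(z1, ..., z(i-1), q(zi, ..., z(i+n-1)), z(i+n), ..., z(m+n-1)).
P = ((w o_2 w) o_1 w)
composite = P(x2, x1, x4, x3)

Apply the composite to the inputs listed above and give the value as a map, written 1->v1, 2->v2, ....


(x2 ⋆ x1) = 1->2, 2->3, 3->3
(x4 ⋆ x3) = 1->2, 2->3, 3->2
((x2 ⋆ x1) ⋆ (x4 ⋆ x3)) = 1->3, 2->3, 3->3

1->3, 2->3, 3->3


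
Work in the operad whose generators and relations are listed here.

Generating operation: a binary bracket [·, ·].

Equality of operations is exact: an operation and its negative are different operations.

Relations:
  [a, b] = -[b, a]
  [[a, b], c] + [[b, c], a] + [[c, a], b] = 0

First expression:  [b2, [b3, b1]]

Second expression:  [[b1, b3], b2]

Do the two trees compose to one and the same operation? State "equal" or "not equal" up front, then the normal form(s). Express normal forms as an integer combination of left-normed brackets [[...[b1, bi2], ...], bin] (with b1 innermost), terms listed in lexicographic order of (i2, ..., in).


equal; both compose to [[b1, b3], b2]


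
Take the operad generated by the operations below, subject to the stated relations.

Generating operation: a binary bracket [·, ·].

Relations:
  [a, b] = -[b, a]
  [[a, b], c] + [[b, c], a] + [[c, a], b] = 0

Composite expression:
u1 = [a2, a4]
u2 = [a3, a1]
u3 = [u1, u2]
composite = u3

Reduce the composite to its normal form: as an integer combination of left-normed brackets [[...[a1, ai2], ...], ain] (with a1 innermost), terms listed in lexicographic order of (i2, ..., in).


In the tensor algebra, words opening a1 carry the a1-anchored form.
Composite bracket: [[a2, a4], [a3, a1]]
Full expansion: 8 signed words from ab - ba (2^3 = 8).
Keep just the words that open with a1:
  a1a3a2a4 appears with sign +1, giving the term +[[[a1, a3], a2], a4]
  a1a3a4a2 appears with sign -1, giving the term -[[[a1, a3], a4], a2]

[[[a1, a3], a2], a4] - [[[a1, a3], a4], a2]


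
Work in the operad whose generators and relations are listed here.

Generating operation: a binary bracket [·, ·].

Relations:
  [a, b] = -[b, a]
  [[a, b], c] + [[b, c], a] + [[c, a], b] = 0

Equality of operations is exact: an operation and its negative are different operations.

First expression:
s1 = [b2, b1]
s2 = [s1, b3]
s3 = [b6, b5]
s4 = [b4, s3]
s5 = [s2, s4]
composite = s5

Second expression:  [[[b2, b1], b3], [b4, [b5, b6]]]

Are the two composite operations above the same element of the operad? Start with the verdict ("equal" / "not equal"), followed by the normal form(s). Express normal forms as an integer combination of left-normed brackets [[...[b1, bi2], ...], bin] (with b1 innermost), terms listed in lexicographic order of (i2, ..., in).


not equal: they reduce to [[[[[b1, b2], b3], b4], b5], b6] - [[[[[b1, b2], b3], b4], b6], b5] - [[[[[b1, b2], b3], b5], b6], b4] + [[[[[b1, b2], b3], b6], b5], b4] and -[[[[[b1, b2], b3], b4], b5], b6] + [[[[[b1, b2], b3], b4], b6], b5] + [[[[[b1, b2], b3], b5], b6], b4] - [[[[[b1, b2], b3], b6], b5], b4]

Normal form of the first expression: [[[[[b1, b2], b3], b4], b5], b6] - [[[[[b1, b2], b3], b4], b6], b5] - [[[[[b1, b2], b3], b5], b6], b4] + [[[[[b1, b2], b3], b6], b5], b4]
Normal form of the second expression: -[[[[[b1, b2], b3], b4], b5], b6] + [[[[[b1, b2], b3], b4], b6], b5] + [[[[[b1, b2], b3], b5], b6], b4] - [[[[[b1, b2], b3], b6], b5], b4]
The forms do not match — not equal.


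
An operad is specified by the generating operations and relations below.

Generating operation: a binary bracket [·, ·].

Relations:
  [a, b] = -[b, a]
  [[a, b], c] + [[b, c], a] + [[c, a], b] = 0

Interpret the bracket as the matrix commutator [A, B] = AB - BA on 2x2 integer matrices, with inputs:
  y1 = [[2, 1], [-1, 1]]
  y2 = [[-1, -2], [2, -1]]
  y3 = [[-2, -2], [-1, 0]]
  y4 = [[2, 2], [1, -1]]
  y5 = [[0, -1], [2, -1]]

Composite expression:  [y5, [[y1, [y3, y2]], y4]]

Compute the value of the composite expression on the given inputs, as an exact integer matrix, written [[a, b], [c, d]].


[[24, -16], [-8, -24]]


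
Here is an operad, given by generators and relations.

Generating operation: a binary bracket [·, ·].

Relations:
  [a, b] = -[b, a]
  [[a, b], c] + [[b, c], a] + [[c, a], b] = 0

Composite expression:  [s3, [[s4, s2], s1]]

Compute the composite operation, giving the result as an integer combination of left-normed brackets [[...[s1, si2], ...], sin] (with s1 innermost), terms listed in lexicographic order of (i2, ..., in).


-[[[s1, s2], s4], s3] + [[[s1, s4], s2], s3]

Antisymmetry and Jacobi reduce to s1-anchored left-normed brackets.
Composite bracket: [s3, [[s4, s2], s1]]
Expanding via [a, b] = ab - ba: 8 signed words (2^3 = 8).
The s1-initial words carry the normal form:
  the word s1s2s4s3 carries sign -1 and contributes -[[[s1, s2], s4], s3]
  the word s1s4s2s3 carries sign +1 and contributes +[[[s1, s4], s2], s3]


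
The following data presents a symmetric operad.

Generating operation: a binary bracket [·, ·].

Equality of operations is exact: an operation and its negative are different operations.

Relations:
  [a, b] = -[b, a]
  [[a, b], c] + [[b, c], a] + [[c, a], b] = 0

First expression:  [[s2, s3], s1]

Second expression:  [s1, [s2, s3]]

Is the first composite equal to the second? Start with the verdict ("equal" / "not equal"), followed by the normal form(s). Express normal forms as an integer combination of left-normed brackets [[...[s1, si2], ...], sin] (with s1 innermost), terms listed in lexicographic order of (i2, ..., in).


not equal; the first gives -[[s1, s2], s3] + [[s1, s3], s2] and the second [[s1, s2], s3] - [[s1, s3], s2]


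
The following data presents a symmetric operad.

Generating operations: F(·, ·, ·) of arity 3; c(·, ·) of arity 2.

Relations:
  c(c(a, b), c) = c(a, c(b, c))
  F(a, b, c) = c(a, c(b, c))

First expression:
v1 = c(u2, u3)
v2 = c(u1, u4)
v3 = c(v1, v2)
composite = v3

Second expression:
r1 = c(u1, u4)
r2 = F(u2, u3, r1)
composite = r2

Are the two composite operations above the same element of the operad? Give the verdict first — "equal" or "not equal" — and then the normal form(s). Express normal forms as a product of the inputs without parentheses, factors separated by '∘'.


equal; both compose to u2 ∘ u3 ∘ u1 ∘ u4

The first expression, normalized: u2 ∘ u3 ∘ u1 ∘ u4
The second expression, normalized: u2 ∘ u3 ∘ u1 ∘ u4
Both agree, so they are equal.


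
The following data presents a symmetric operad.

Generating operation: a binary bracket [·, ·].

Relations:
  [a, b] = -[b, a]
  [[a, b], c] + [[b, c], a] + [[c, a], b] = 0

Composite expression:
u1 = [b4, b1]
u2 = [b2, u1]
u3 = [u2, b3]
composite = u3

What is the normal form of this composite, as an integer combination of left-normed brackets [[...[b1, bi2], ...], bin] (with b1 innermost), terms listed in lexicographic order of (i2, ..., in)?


Left-normed coefficients sit on the b1-initial expansion words.
Composite bracket: [[b2, [b4, b1]], b3]
Expanding via [a, b] = ab - ba: 8 signed words (2^3 = 8).
Words beginning with b1 determine it all:
  b1b4b2b3 appears with sign +1, giving the term +[[[b1, b4], b2], b3]

[[[b1, b4], b2], b3]


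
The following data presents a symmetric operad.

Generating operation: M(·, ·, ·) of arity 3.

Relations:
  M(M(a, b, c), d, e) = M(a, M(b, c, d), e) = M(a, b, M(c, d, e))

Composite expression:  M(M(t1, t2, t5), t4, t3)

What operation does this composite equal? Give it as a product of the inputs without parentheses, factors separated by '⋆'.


t1 ⋆ t2 ⋆ t5 ⋆ t4 ⋆ t3

Under associativity of M, the answer is the t's in reading order.
M(t1, t2, t5) spells out as t1 ⋆ t2 ⋆ t5
M(M(t1, t2, t5), t4, t3) spells out as t1 ⋆ t2 ⋆ t5 ⋆ t4 ⋆ t3


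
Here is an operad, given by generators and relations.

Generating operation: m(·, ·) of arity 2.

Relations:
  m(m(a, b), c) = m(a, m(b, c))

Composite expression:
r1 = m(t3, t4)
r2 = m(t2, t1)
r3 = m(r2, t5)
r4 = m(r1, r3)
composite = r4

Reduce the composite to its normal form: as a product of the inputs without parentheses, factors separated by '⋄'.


Every regrouping of m is equal, so read the t-inputs in written order.
m(t3, t4) spells out as t3 ⋄ t4
m(t2, t1) spells out as t2 ⋄ t1
m(m(t2, t1), t5) spells out as t2 ⋄ t1 ⋄ t5
m(m(t3, t4), m(m(t2, t1), t5)) spells out as t3 ⋄ t4 ⋄ t2 ⋄ t1 ⋄ t5

t3 ⋄ t4 ⋄ t2 ⋄ t1 ⋄ t5


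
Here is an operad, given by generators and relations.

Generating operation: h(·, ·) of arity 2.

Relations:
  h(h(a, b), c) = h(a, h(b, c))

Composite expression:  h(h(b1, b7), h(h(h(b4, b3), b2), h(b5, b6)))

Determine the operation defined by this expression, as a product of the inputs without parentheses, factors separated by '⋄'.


b1 ⋄ b7 ⋄ b4 ⋄ b3 ⋄ b2 ⋄ b5 ⋄ b6

Associativity of h dissolves the nesting; only the b-input order survives.
h(b1, b7) spells out as b1 ⋄ b7
h(b4, b3) spells out as b4 ⋄ b3
h(h(b4, b3), b2) spells out as b4 ⋄ b3 ⋄ b2
h(b5, b6) spells out as b5 ⋄ b6
h(h(h(b4, b3), b2), h(b5, b6)) spells out as b4 ⋄ b3 ⋄ b2 ⋄ b5 ⋄ b6
h(h(b1, b7), h(h(h(b4, b3), b2), h(b5, b6))) spells out as b1 ⋄ b7 ⋄ b4 ⋄ b3 ⋄ b2 ⋄ b5 ⋄ b6


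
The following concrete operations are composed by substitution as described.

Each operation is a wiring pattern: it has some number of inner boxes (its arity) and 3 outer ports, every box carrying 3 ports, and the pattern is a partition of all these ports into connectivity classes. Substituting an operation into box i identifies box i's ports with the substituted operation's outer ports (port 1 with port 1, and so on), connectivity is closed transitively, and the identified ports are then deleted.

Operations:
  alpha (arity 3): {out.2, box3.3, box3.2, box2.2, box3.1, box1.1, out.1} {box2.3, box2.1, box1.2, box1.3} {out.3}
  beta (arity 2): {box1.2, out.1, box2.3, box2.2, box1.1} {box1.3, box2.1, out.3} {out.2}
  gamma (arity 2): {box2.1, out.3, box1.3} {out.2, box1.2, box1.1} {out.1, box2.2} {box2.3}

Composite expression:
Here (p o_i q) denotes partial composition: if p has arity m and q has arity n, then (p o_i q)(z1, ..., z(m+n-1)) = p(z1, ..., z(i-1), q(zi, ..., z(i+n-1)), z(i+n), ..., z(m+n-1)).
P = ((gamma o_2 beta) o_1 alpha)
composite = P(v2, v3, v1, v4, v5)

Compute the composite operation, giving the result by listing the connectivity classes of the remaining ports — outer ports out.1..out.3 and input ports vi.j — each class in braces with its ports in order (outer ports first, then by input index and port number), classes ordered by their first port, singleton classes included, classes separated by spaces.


{out.1} {out.2, v1.1, v1.2, v1.3, v2.1, v3.2} {out.3, v4.1, v4.2, v5.2, v5.3} {v2.2, v2.3, v3.1, v3.3} {v4.3, v5.1}

Treat the ports identified at gamma as solder joints: merge, then drop.
through alpha, on inputs (v2, v3, v1): {out.1, out.2, v1.1, v1.2, v1.3, v2.1, v3.2} {out.3} {v2.2, v2.3, v3.1, v3.3} (out.j = stage outer ports)
through beta, on inputs (v4, v5): {out.1, v4.1, v4.2, v5.2, v5.3} {out.2} {out.3, v4.3, v5.1} (out.j = stage outer ports)
through gamma, on inputs (v2, v3, v1, v4, v5): {out.1} {out.2, v1.1, v1.2, v1.3, v2.1, v3.2} {out.3, v4.1, v4.2, v5.2, v5.3} {v2.2, v2.3, v3.1, v3.3} {v4.3, v5.1} (out.j = stage outer ports)


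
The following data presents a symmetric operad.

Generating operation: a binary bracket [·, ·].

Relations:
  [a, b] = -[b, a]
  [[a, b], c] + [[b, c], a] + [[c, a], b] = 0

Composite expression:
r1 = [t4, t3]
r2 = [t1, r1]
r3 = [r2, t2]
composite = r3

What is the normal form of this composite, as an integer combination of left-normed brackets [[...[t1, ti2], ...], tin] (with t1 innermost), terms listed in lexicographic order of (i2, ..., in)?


-[[[t1, t3], t4], t2] + [[[t1, t4], t3], t2]

Antisymmetry and Jacobi reduce to t1-anchored left-normed brackets.
Composite bracket: [[t1, [t4, t3]], t2]
Applying ab - ba throughout gives 8 signed words (2^3 = 8).
The t1-initial words carry the normal form:
  t1t3t4t2 (sign -1) contributes -[[[t1, t3], t4], t2]
  t1t4t3t2 (sign +1) contributes +[[[t1, t4], t3], t2]


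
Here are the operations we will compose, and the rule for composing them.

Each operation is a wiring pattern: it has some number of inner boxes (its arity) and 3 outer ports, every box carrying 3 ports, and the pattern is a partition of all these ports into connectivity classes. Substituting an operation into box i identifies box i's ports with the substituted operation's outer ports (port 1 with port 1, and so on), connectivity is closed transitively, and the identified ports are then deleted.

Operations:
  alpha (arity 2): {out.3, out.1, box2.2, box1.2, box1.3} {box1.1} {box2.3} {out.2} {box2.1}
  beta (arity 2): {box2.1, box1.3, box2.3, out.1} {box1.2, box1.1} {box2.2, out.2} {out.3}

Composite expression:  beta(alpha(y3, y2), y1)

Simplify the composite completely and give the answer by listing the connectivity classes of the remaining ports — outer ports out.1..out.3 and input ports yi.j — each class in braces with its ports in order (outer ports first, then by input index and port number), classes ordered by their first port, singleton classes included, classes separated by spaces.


{out.1, y1.1, y1.3, y2.2, y3.2, y3.3} {out.2, y1.2} {out.3} {y2.1} {y2.3} {y3.1}

Reachability decides: close wires over beta-identified ports.
alpha over (y3, y2) gives {out.1, out.3, y2.2, y3.2, y3.3} {out.2} {y2.1} {y2.3} {y3.1}, out.j being that stage's outer ports
beta over (y3, y2, y1) gives {out.1, y1.1, y1.3, y2.2, y3.2, y3.3} {out.2, y1.2} {out.3} {y2.1} {y2.3} {y3.1}, out.j being that stage's outer ports


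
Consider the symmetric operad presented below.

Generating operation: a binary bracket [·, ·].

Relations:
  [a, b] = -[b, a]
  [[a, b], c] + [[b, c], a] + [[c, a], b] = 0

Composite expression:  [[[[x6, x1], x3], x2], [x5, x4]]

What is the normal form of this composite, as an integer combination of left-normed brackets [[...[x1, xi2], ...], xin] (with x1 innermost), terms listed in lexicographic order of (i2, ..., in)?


[[[[[x1, x6], x3], x2], x4], x5] - [[[[[x1, x6], x3], x2], x5], x4]

In the tensor algebra, words opening x1 carry the x1-anchored form.
Composite bracket: [[[[x6, x1], x3], x2], [x5, x4]]
Each bracket splits as ab - ba, giving 32 signed words (2^5 = 32).
The x1-initial words carry the normal form:
  the word x1x6x3x2x4x5 carries sign +1 and contributes +[[[[[x1, x6], x3], x2], x4], x5]
  the word x1x6x3x2x5x4 carries sign -1 and contributes -[[[[[x1, x6], x3], x2], x5], x4]


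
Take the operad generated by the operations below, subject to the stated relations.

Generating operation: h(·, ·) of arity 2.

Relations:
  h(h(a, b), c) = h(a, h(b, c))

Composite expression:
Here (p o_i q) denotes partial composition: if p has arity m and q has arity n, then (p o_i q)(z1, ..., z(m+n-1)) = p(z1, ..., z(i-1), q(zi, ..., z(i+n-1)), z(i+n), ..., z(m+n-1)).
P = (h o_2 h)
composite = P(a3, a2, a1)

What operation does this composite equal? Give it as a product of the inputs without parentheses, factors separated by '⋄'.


a3 ⋄ a2 ⋄ a1

Every regrouping of h is equal, so read the a-inputs in written order.
h(a2, a1) linearizes to a2 ⋄ a1
h(a3, h(a2, a1)) linearizes to a3 ⋄ a2 ⋄ a1


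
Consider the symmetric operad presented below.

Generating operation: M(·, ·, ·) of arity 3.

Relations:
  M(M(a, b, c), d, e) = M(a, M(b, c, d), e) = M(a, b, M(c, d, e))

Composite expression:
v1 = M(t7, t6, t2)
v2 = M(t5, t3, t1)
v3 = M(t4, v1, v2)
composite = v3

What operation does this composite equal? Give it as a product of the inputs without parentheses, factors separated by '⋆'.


Every regrouping of M is equal, so read the t-inputs in written order.
M(t7, t6, t2) linearizes to t7 ⋆ t6 ⋆ t2
M(t5, t3, t1) linearizes to t5 ⋆ t3 ⋆ t1
M(t4, M(t7, t6, t2), M(t5, t3, t1)) linearizes to t4 ⋆ t7 ⋆ t6 ⋆ t2 ⋆ t5 ⋆ t3 ⋆ t1

t4 ⋆ t7 ⋆ t6 ⋆ t2 ⋆ t5 ⋆ t3 ⋆ t1


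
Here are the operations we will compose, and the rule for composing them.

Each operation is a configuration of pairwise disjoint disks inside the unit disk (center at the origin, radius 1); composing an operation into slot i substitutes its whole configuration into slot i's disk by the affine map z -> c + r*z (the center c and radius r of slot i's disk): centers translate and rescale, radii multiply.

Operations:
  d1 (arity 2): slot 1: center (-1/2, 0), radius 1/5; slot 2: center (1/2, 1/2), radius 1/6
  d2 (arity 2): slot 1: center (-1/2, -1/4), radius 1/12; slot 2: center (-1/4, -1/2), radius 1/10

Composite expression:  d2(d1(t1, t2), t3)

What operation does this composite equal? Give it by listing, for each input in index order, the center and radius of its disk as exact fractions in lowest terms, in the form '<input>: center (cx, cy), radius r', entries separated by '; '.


t1: center (-13/24, -1/4), radius 1/60; t2: center (-11/24, -5/24), radius 1/72; t3: center (-1/4, -1/2), radius 1/10

Nesting under d2 composes maps z -> c + r*z down each t-path.
tracing t1 down its 2-map path: center (-13/24, -1/4), radius 1/60
tracing t2 down its 2-map path: center (-11/24, -5/24), radius 1/72
tracing t3 down its 1-map path: center (-1/4, -1/2), radius 1/10


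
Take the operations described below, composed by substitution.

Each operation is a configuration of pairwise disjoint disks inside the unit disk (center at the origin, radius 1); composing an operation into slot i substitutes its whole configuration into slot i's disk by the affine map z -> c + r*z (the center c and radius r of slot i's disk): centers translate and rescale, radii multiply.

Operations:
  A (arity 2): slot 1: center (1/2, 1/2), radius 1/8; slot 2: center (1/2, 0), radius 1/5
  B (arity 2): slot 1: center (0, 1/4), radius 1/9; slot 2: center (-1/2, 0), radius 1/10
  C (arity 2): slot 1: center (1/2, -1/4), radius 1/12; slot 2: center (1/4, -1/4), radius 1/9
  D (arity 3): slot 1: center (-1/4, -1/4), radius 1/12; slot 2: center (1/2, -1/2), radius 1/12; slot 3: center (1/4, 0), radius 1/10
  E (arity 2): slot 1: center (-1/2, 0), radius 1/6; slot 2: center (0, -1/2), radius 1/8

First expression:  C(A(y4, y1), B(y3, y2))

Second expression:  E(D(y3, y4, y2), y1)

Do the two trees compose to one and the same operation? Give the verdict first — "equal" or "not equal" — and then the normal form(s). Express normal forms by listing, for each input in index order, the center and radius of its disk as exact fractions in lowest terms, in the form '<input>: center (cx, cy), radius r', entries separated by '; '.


not equal; the first gives y1: center (13/24, -1/4), radius 1/60; y2: center (7/36, -1/4), radius 1/90; y3: center (1/4, -2/9), radius 1/81; y4: center (13/24, -5/24), radius 1/96 and the second y1: center (0, -1/2), radius 1/8; y2: center (-11/24, 0), radius 1/60; y3: center (-13/24, -1/24), radius 1/72; y4: center (-5/12, -1/12), radius 1/72

Reducing the first expression gives y1: center (13/24, -1/4), radius 1/60; y2: center (7/36, -1/4), radius 1/90; y3: center (1/4, -2/9), radius 1/81; y4: center (13/24, -5/24), radius 1/96
Reducing the second expression gives y1: center (0, -1/2), radius 1/8; y2: center (-11/24, 0), radius 1/60; y3: center (-13/24, -1/24), radius 1/72; y4: center (-5/12, -1/12), radius 1/72
Distinct normal forms: not equal.


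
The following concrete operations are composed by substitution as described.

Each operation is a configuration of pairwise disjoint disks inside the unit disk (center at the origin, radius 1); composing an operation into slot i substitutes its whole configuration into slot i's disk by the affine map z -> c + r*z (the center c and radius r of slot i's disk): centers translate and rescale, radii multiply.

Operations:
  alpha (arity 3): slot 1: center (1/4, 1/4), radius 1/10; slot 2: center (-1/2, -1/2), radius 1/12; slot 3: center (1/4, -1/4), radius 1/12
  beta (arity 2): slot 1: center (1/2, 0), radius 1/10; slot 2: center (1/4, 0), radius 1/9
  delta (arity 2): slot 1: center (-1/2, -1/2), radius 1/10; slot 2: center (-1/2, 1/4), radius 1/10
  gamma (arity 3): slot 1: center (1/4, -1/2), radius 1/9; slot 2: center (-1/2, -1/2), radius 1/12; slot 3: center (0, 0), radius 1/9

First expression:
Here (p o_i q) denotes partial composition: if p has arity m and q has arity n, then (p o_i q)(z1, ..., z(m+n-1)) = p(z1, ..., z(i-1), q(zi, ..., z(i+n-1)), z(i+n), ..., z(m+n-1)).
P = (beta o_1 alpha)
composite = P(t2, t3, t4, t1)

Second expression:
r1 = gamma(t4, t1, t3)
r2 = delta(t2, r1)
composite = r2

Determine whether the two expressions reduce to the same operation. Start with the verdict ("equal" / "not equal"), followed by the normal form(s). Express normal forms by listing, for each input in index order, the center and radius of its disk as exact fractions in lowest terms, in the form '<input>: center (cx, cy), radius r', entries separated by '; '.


Reducing the first expression gives t1: center (1/4, 0), radius 1/9; t2: center (21/40, 1/40), radius 1/100; t3: center (9/20, -1/20), radius 1/120; t4: center (21/40, -1/40), radius 1/120
Reducing the second expression gives t1: center (-11/20, 1/5), radius 1/120; t2: center (-1/2, -1/2), radius 1/10; t3: center (-1/2, 1/4), radius 1/90; t4: center (-19/40, 1/5), radius 1/90
The normal forms differ: not equal.

not equal — first t1: center (1/4, 0), radius 1/9; t2: center (21/40, 1/40), radius 1/100; t3: center (9/20, -1/20), radius 1/120; t4: center (21/40, -1/40), radius 1/120, second t1: center (-11/20, 1/5), radius 1/120; t2: center (-1/2, -1/2), radius 1/10; t3: center (-1/2, 1/4), radius 1/90; t4: center (-19/40, 1/5), radius 1/90
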